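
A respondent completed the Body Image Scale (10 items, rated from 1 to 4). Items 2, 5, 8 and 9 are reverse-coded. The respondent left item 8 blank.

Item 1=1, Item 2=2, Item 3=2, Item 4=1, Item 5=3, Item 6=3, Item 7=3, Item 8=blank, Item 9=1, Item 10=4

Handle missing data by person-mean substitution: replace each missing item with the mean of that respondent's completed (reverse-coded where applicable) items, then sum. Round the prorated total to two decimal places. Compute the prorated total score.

25.56

Reverse-coded (reverse-coded value = 5 − response):
  item 2: 5 − 2 = 3
  item 5: 5 − 3 = 2
  item 9: 5 − 1 = 4
Completed scored items (9 of 10): 1, 3, 2, 1, 2, 3, 3, 4, 4; sum = 23.
Person mean = 23 / 9 ≈ 2.5556
Prorated total = (23 / 9) × 10 = 25.56 (to 2 dp)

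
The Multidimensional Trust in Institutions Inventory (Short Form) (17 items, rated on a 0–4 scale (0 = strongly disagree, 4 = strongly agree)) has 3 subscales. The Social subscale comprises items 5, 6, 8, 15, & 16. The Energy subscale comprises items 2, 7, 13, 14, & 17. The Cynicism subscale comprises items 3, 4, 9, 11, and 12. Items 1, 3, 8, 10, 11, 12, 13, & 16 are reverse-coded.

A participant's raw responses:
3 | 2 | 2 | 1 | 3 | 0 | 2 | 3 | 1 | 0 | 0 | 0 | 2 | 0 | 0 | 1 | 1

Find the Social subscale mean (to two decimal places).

1.40

Social items: 5, 6, 8, 15, 16.
Of these, items 8 and 16 are reverse-coded; reverse-coded value = 4 − response.
  item 5: 3
  item 6: 0
  item 8: 4 − 3 = 1
  item 15: 0
  item 16: 4 − 1 = 3
Sum = 3 + 0 + 1 + 0 + 3 = 7
Mean = 7 / 5 = 1.40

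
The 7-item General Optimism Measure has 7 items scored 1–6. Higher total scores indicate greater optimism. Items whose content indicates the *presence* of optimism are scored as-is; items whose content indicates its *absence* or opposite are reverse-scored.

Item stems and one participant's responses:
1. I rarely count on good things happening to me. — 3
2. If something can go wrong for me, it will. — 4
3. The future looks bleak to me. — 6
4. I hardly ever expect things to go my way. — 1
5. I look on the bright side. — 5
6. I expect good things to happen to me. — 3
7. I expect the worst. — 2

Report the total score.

27

Items 1, 2, 3, 4, 7 describe the absence/opposite of optimism → reverse-score.
reverse-coded value = 7 − response.
  item 1: 7 − 3 = 4
  item 2: 7 − 4 = 3
  item 3: 7 − 6 = 1
  item 4: 7 − 1 = 6
  item 5: 5
  item 6: 3
  item 7: 7 − 2 = 5
Total = 4 + 3 + 1 + 6 + 5 + 3 + 5 = 27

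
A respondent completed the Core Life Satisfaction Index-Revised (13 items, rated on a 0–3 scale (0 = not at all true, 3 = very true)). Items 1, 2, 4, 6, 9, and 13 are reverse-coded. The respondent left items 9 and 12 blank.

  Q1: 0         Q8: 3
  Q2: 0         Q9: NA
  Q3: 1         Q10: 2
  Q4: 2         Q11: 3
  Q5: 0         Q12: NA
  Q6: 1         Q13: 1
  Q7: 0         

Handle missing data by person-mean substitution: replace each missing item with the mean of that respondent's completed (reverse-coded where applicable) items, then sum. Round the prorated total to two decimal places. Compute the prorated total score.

Reverse-coded (on a 0–3 scale, reversed = 3 − raw):
  item 1: 3 − 0 = 3
  item 2: 3 − 0 = 3
  item 4: 3 − 2 = 1
  item 6: 3 − 1 = 2
  item 13: 3 − 1 = 2
Completed scored items (11 of 13): 3, 3, 1, 1, 0, 2, 0, 3, 2, 3, 2; sum = 20.
Person mean = 20 / 11 ≈ 1.8182
Prorated total = (20 / 11) × 13 = 23.64 (to 2 dp)

23.64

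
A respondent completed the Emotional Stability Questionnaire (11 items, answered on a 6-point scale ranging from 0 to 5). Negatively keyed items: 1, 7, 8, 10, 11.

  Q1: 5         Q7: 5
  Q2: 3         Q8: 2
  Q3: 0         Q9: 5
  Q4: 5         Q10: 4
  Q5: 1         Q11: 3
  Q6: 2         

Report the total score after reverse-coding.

Negatively keyed items use 5 − raw:
  item 1: 5 − 5 = 0
  item 7: 5 − 5 = 0
  item 8: 5 − 2 = 3
  item 10: 5 − 4 = 1
  item 11: 5 − 3 = 2
Scored items: 0, 3, 0, 5, 1, 2, 0, 3, 5, 1, 2
Total = 0 + 3 + 0 + 5 + 1 + 2 + 0 + 3 + 5 + 1 + 2 = 22

22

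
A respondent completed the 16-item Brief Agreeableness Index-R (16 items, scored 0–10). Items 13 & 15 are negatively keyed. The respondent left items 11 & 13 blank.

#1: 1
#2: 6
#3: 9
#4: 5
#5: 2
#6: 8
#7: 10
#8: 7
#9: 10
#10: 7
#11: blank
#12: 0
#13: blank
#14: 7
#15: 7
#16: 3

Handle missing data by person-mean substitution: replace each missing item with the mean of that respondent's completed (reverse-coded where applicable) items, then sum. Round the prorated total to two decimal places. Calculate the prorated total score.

Reverse-coded (reverse-coded value = 10 − response):
  item 15: 10 − 7 = 3
Completed scored items (14 of 16): 1, 6, 9, 5, 2, 8, 10, 7, 10, 7, 0, 7, 3, 3; sum = 78.
Person mean = 78 / 14 ≈ 5.5714
Prorated total = (78 / 14) × 16 = 89.14 (to 2 dp)

89.14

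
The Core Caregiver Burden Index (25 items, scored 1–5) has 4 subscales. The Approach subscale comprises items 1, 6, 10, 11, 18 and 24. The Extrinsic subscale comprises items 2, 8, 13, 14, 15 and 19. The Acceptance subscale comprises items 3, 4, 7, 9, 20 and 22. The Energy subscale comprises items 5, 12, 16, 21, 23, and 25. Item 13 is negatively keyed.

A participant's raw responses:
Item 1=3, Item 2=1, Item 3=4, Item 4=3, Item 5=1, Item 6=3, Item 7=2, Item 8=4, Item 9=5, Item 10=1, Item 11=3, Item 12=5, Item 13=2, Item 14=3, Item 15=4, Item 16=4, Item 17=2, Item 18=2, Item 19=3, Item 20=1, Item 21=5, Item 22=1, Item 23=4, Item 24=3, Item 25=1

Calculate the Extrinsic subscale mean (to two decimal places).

3.17

Extrinsic items: 2, 8, 13, 14, 15, 19.
Of these, item 13 is negatively keyed; on a 1–5 scale, reversed = 6 − raw.
  item 2: 1
  item 8: 4
  item 13: 6 − 2 = 4
  item 14: 3
  item 15: 4
  item 19: 3
Sum = 1 + 4 + 4 + 3 + 4 + 3 = 19
Mean = 19 / 6 = 3.17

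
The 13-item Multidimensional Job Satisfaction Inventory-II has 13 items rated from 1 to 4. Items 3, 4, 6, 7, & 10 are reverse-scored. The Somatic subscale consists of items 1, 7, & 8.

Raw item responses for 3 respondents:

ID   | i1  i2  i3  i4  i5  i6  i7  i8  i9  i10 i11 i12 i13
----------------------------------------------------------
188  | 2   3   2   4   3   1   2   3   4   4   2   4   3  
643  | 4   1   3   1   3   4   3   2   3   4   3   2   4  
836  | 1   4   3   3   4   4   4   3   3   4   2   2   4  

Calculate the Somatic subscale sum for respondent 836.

5

Respondent 836 raw: 1, 4, 3, 3, 4, 4, 4, 3, 3, 4, 2, 2, 4.
Somatic items: 1, 7, 8.
Reverse-coded (reverse-coded value = 5 − response):
  item 1: 1
  item 7: 5 − 4 = 1
  item 8: 3
Sum = 1 + 1 + 3 = 5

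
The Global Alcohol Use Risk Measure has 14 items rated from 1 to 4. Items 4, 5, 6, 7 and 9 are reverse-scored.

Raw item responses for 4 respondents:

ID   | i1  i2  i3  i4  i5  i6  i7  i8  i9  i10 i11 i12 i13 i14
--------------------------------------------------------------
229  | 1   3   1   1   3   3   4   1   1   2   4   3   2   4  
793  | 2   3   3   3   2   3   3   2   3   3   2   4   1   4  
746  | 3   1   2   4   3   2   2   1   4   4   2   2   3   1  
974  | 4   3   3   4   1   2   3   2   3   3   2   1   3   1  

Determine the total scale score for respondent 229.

Respondent 229 raw: 1, 3, 1, 1, 3, 3, 4, 1, 1, 2, 4, 3, 2, 4.
Reverse-coded (reversed = (1+4) − raw = 5 − raw):
  item 1: 1
  item 2: 3
  item 3: 1
  item 4: 5 − 1 = 4
  item 5: 5 − 3 = 2
  item 6: 5 − 3 = 2
  item 7: 5 − 4 = 1
  item 8: 1
  item 9: 5 − 1 = 4
  item 10: 2
  item 11: 4
  item 12: 3
  item 13: 2
  item 14: 4
Sum = 1 + 3 + 1 + 4 + 2 + 2 + 1 + 1 + 4 + 2 + 4 + 3 + 2 + 4 = 34

34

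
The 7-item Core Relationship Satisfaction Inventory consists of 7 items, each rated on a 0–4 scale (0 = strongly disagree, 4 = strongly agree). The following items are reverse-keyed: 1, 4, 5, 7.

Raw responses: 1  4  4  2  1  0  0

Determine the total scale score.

20

Raw sum = 12. Reverse-keyed items: 1, 4, 5, 7; their raw sum = 4.
Each reversal replaces raw with 4 − raw, changing the total by 4 − 2·raw per item.
Total = 12 + 4·4 − 2·4 = 12 + 16 − 8 = 20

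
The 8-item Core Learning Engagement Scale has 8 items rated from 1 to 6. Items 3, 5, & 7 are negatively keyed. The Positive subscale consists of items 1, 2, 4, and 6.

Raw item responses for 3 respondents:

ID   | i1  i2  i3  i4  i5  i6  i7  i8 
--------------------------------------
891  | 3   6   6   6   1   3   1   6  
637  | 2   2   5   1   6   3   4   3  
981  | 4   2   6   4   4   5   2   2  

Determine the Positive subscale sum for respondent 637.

8

Respondent 637 raw: 2, 2, 5, 1, 6, 3, 4, 3.
Positive items: 1, 2, 4, 6.
Reverse-coded (reverse-coded value = 7 − response):
  item 1: 2
  item 2: 2
  item 4: 1
  item 6: 3
Sum = 2 + 2 + 1 + 3 = 8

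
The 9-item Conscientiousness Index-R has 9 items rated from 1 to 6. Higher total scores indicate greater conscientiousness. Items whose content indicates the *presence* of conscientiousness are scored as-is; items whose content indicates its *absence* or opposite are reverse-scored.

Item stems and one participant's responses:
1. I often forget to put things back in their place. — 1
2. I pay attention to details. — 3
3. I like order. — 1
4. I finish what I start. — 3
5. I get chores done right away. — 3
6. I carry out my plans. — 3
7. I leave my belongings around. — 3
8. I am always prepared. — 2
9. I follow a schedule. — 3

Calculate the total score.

28

Items 1, 7 describe the absence/opposite of conscientiousness → reverse-score.
reverse-coded value = 7 − response.
  item 1: 7 − 1 = 6
  item 2: 3
  item 3: 1
  item 4: 3
  item 5: 3
  item 6: 3
  item 7: 7 − 3 = 4
  item 8: 2
  item 9: 3
Total = 6 + 3 + 1 + 3 + 3 + 3 + 4 + 2 + 3 = 28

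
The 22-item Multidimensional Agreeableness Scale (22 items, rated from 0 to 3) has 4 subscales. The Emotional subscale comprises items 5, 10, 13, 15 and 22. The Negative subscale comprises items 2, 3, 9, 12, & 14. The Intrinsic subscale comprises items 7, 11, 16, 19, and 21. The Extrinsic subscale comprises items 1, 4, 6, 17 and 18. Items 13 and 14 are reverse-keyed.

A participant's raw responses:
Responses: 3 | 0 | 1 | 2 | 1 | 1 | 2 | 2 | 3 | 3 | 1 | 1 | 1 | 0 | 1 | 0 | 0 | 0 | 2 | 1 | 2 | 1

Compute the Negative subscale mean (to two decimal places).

1.60

Negative items: 2, 3, 9, 12, 14.
Of these, item 14 is reverse-keyed; reversed = (0+3) − raw = 3 − raw.
  item 2: 0
  item 3: 1
  item 9: 3
  item 12: 1
  item 14: 3 − 0 = 3
Sum = 0 + 1 + 3 + 1 + 3 = 8
Mean = 8 / 5 = 1.60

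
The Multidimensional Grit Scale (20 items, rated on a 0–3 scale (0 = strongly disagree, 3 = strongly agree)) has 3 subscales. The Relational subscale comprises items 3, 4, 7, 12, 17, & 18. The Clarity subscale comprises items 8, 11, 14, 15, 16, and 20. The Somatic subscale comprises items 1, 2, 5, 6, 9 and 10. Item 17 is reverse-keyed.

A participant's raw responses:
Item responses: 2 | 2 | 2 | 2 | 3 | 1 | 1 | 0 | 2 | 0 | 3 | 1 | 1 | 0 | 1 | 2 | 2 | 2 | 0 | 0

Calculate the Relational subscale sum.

Relational items: 3, 4, 7, 12, 17, 18.
Of these, item 17 is reverse-keyed; on a 0–3 scale, reversed = 3 − raw.
  item 3: 2
  item 4: 2
  item 7: 1
  item 12: 1
  item 17: 3 − 2 = 1
  item 18: 2
Sum = 2 + 2 + 1 + 1 + 1 + 2 = 9

9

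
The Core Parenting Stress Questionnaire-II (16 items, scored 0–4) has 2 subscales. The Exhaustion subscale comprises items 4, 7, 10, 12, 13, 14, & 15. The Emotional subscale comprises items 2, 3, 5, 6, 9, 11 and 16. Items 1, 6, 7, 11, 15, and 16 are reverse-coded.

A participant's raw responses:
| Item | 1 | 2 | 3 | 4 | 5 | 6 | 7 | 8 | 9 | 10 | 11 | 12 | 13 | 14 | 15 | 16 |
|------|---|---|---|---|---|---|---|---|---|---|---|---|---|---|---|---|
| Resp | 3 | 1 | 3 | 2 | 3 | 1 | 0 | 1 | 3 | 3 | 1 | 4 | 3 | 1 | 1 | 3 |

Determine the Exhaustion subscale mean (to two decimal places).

Exhaustion items: 4, 7, 10, 12, 13, 14, 15.
Of these, items 7 & 15 are reverse-coded; on a 0–4 scale, reversed = 4 − raw.
  item 4: 2
  item 7: 4 − 0 = 4
  item 10: 3
  item 12: 4
  item 13: 3
  item 14: 1
  item 15: 4 − 1 = 3
Sum = 2 + 4 + 3 + 4 + 3 + 1 + 3 = 20
Mean = 20 / 7 = 2.86

2.86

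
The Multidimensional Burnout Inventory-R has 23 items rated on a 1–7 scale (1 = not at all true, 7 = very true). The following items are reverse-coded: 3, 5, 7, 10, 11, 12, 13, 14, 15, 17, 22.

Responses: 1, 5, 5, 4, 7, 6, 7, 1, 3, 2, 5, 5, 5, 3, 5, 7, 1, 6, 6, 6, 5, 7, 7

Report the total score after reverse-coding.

Reverse-coded items use 8 − raw:
  item 3: 8 − 5 = 3
  item 5: 8 − 7 = 1
  item 7: 8 − 7 = 1
  item 10: 8 − 2 = 6
  item 11: 8 − 5 = 3
  item 12: 8 − 5 = 3
  item 13: 8 − 5 = 3
  item 14: 8 − 3 = 5
  item 15: 8 − 5 = 3
  item 17: 8 − 1 = 7
  item 22: 8 − 7 = 1
Scored responses: 1, 5, 3, 4, 1, 6, 1, 1, 3, 6, 3, 3, 3, 5, 3, 7, 7, 6, 6, 6, 5, 1, 7
Total = 1 + 5 + 3 + 4 + 1 + 6 + 1 + 1 + 3 + 6 + 3 + 3 + 3 + 5 + 3 + 7 + 7 + 6 + 6 + 6 + 5 + 1 + 7 = 93

93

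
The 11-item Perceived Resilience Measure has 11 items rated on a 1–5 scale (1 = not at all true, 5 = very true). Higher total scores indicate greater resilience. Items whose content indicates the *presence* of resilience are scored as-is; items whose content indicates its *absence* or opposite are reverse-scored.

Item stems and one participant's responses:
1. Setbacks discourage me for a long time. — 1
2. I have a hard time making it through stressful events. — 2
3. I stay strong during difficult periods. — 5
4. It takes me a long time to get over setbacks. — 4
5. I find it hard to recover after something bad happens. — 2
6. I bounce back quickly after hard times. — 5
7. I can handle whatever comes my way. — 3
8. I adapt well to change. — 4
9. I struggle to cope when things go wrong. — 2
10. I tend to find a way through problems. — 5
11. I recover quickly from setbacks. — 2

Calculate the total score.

43

Items 1, 2, 4, 5, 9 describe the absence/opposite of resilience → reverse-score.
on a 1–5 scale, reversed = 6 − raw.
  item 1: 6 − 1 = 5
  item 2: 6 − 2 = 4
  item 3: 5
  item 4: 6 − 4 = 2
  item 5: 6 − 2 = 4
  item 6: 5
  item 7: 3
  item 8: 4
  item 9: 6 − 2 = 4
  item 10: 5
  item 11: 2
Total = 5 + 4 + 5 + 2 + 4 + 5 + 3 + 4 + 4 + 5 + 2 = 43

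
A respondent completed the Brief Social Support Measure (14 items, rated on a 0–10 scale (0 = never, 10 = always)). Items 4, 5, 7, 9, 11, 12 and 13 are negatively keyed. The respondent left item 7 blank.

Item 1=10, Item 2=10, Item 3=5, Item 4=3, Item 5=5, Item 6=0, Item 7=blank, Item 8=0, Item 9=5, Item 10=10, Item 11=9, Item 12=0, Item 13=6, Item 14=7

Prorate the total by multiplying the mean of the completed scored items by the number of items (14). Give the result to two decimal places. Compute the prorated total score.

Reverse-coded (on a 0–10 scale, reversed = 10 − raw):
  item 4: 10 − 3 = 7
  item 5: 10 − 5 = 5
  item 9: 10 − 5 = 5
  item 11: 10 − 9 = 1
  item 12: 10 − 0 = 10
  item 13: 10 − 6 = 4
Completed scored items (13 of 14): 10, 10, 5, 7, 5, 0, 0, 5, 10, 1, 10, 4, 7; sum = 74.
Person mean = 74 / 13 ≈ 5.6923
Prorated total = (74 / 13) × 14 = 79.69 (to 2 dp)

79.69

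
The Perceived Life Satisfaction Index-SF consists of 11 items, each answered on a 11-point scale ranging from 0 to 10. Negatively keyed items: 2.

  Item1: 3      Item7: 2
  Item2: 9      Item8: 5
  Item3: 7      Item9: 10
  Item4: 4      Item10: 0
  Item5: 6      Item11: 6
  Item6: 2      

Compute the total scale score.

Reverse-coded items (on a 0–10 scale, reversed = 10 − raw):
  item 2: 10 − 9 = 1
After reverse-coding: 3, 1, 7, 4, 6, 2, 2, 5, 10, 0, 6
Total = 3 + 1 + 7 + 4 + 6 + 2 + 2 + 5 + 10 + 0 + 6 = 46

46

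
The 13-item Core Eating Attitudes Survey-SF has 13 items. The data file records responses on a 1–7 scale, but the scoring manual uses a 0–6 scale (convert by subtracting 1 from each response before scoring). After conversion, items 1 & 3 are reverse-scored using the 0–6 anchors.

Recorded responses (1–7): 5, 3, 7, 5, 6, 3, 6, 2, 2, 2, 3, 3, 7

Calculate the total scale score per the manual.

33

Convert to 0–6: 4, 2, 6, 4, 5, 2, 5, 1, 1, 1, 2, 2, 6
Reverse-coded (reversed = (0+6) − raw = 6 − raw):
  item 1: 6 − 4 = 2
  item 3: 6 − 6 = 0
Scored: 2, 2, 0, 4, 5, 2, 5, 1, 1, 1, 2, 2, 6
Total = 33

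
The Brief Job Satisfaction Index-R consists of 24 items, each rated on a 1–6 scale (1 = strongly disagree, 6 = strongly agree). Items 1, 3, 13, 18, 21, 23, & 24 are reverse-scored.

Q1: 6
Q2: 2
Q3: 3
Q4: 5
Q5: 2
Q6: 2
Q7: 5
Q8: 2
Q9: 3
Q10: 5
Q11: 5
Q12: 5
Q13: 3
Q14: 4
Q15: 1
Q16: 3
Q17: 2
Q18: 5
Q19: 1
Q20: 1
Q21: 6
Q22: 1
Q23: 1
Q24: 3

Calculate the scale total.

71

Apply reverse scoring (on a 1–6 scale, reversed = 7 − raw):
  item 1: 7 − 6 = 1
  item 3: 7 − 3 = 4
  item 13: 7 − 3 = 4
  item 18: 7 − 5 = 2
  item 21: 7 − 6 = 1
  item 23: 7 − 1 = 6
  item 24: 7 − 3 = 4
Scored responses: 1, 2, 4, 5, 2, 2, 5, 2, 3, 5, 5, 5, 4, 4, 1, 3, 2, 2, 1, 1, 1, 1, 6, 4
Total = 1 + 2 + 4 + 5 + 2 + 2 + 5 + 2 + 3 + 5 + 5 + 5 + 4 + 4 + 1 + 3 + 2 + 2 + 1 + 1 + 1 + 1 + 6 + 4 = 71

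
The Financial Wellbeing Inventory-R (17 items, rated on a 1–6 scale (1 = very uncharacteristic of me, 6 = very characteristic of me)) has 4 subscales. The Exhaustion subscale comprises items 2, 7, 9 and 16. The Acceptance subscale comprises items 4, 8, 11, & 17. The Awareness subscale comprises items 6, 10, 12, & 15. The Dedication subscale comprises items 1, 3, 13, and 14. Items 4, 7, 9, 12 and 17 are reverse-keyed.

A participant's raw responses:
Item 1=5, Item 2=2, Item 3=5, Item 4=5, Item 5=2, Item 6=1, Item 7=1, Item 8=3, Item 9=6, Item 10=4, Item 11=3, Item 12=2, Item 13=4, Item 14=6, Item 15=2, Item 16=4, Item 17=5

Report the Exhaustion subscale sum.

Exhaustion items: 2, 7, 9, 16.
Of these, items 7 and 9 are reverse-keyed; reverse-coded value = 7 − response.
  item 2: 2
  item 7: 7 − 1 = 6
  item 9: 7 − 6 = 1
  item 16: 4
Sum = 2 + 6 + 1 + 4 = 13

13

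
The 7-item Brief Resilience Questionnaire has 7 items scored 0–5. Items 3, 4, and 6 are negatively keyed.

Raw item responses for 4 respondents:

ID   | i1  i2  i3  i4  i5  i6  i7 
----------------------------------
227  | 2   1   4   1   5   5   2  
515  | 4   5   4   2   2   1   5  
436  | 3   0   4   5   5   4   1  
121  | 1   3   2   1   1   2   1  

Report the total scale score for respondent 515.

24

Respondent 515 raw: 4, 5, 4, 2, 2, 1, 5.
Reverse-coded (reverse-coded value = 5 − response):
  item 1: 4
  item 2: 5
  item 3: 5 − 4 = 1
  item 4: 5 − 2 = 3
  item 5: 2
  item 6: 5 − 1 = 4
  item 7: 5
Sum = 4 + 5 + 1 + 3 + 2 + 4 + 5 = 24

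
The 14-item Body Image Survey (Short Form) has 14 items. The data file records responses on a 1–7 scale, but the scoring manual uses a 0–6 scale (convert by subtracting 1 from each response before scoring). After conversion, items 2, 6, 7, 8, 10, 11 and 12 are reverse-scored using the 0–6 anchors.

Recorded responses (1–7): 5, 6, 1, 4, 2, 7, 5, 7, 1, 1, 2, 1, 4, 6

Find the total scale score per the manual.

Convert to 0–6: 4, 5, 0, 3, 1, 6, 4, 6, 0, 0, 1, 0, 3, 5
Reverse-coded (reverse-coded value = 6 − response):
  item 2: 6 − 5 = 1
  item 6: 6 − 6 = 0
  item 7: 6 − 4 = 2
  item 8: 6 − 6 = 0
  item 10: 6 − 0 = 6
  item 11: 6 − 1 = 5
  item 12: 6 − 0 = 6
Scored: 4, 1, 0, 3, 1, 0, 2, 0, 0, 6, 5, 6, 3, 5
Total = 36

36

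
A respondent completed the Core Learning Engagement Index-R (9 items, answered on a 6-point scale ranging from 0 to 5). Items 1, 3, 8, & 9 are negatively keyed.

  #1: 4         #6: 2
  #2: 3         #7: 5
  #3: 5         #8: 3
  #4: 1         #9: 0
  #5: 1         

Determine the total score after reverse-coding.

Reverse-coded items (reversed = (0+5) − raw = 5 − raw):
  item 1: 5 − 4 = 1
  item 3: 5 − 5 = 0
  item 8: 5 − 3 = 2
  item 9: 5 − 0 = 5
Scored items: 1, 3, 0, 1, 1, 2, 5, 2, 5
Total = 1 + 3 + 0 + 1 + 1 + 2 + 5 + 2 + 5 = 20

20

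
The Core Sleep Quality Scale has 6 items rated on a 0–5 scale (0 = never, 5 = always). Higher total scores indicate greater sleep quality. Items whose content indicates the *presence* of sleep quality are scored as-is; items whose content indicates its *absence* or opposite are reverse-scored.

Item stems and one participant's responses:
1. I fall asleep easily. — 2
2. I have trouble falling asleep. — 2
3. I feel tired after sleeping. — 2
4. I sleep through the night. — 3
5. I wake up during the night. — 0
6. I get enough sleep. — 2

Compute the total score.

Items 2, 3, 5 describe the absence/opposite of sleep quality → reverse-score.
reversed = (0+5) − raw = 5 − raw.
  item 1: 2
  item 2: 5 − 2 = 3
  item 3: 5 − 2 = 3
  item 4: 3
  item 5: 5 − 0 = 5
  item 6: 2
Total = 2 + 3 + 3 + 3 + 5 + 2 = 18

18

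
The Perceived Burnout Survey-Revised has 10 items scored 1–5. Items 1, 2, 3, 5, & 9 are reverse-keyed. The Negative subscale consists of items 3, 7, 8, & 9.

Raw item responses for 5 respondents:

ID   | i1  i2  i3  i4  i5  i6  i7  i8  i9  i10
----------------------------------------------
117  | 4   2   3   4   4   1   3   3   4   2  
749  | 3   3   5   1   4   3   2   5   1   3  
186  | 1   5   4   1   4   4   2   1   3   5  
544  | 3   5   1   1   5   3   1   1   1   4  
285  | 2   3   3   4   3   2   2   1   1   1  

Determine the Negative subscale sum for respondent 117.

11

Respondent 117 raw: 4, 2, 3, 4, 4, 1, 3, 3, 4, 2.
Negative items: 3, 7, 8, 9.
Reverse-coded (reversed = (1+5) − raw = 6 − raw):
  item 3: 6 − 3 = 3
  item 7: 3
  item 8: 3
  item 9: 6 − 4 = 2
Sum = 3 + 3 + 3 + 2 = 11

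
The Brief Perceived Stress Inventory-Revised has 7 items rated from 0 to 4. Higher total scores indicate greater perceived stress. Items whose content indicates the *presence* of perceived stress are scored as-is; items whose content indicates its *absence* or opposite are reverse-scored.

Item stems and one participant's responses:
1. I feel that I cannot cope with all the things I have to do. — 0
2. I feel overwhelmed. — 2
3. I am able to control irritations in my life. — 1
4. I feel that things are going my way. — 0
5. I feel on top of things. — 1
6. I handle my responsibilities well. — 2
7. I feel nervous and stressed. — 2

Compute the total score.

Items 3, 4, 5, 6 describe the absence/opposite of perceived stress → reverse-score.
on a 0–4 scale, reversed = 4 − raw.
  item 1: 0
  item 2: 2
  item 3: 4 − 1 = 3
  item 4: 4 − 0 = 4
  item 5: 4 − 1 = 3
  item 6: 4 − 2 = 2
  item 7: 2
Total = 0 + 2 + 3 + 4 + 3 + 2 + 2 = 16

16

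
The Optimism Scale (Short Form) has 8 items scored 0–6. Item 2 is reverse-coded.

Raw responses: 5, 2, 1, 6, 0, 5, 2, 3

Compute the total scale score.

26

Reversing item 2 with 6 − raw:
Total = 5 + (6−2) + 1 + 6 + 0 + 5 + 2 + 3
      = 5 + 4 + 1 + 6 + 0 + 5 + 2 + 3 = 26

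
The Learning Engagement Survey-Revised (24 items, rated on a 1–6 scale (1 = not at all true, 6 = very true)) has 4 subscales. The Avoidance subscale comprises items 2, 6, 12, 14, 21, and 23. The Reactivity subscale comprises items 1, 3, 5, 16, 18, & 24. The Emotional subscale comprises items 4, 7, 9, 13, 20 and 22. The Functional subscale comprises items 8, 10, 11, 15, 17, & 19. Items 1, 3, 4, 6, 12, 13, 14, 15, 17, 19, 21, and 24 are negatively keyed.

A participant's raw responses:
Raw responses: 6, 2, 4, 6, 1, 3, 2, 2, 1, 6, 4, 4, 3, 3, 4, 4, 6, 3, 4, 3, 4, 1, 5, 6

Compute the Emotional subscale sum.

Emotional items: 4, 7, 9, 13, 20, 22.
Of these, items 4 & 13 are negatively keyed; on a 1–6 scale, reversed = 7 − raw.
  item 4: 7 − 6 = 1
  item 7: 2
  item 9: 1
  item 13: 7 − 3 = 4
  item 20: 3
  item 22: 1
Sum = 1 + 2 + 1 + 4 + 3 + 1 = 12

12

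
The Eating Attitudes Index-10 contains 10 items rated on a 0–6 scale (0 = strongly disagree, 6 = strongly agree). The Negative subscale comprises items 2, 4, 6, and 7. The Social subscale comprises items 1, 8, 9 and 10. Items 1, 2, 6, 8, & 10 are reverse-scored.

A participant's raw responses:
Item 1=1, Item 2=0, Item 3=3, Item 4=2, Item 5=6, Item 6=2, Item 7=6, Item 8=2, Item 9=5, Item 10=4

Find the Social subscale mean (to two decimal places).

4.00

Social items: 1, 8, 9, 10.
Of these, items 1, 8 and 10 are reverse-scored; reversed = (0+6) − raw = 6 − raw.
  item 1: 6 − 1 = 5
  item 8: 6 − 2 = 4
  item 9: 5
  item 10: 6 − 4 = 2
Sum = 5 + 4 + 5 + 2 = 16
Mean = 16 / 4 = 4.00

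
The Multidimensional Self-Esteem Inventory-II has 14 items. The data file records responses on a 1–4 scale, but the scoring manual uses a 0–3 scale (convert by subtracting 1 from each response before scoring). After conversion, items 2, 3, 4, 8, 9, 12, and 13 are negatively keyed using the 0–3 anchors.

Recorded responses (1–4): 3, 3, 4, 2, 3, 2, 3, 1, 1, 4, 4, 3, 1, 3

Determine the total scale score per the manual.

Convert to 0–3: 2, 2, 3, 1, 2, 1, 2, 0, 0, 3, 3, 2, 0, 2
Reverse-coded (on a 0–3 scale, reversed = 3 − raw):
  item 2: 3 − 2 = 1
  item 3: 3 − 3 = 0
  item 4: 3 − 1 = 2
  item 8: 3 − 0 = 3
  item 9: 3 − 0 = 3
  item 12: 3 − 2 = 1
  item 13: 3 − 0 = 3
Scored: 2, 1, 0, 2, 2, 1, 2, 3, 3, 3, 3, 1, 3, 2
Total = 28

28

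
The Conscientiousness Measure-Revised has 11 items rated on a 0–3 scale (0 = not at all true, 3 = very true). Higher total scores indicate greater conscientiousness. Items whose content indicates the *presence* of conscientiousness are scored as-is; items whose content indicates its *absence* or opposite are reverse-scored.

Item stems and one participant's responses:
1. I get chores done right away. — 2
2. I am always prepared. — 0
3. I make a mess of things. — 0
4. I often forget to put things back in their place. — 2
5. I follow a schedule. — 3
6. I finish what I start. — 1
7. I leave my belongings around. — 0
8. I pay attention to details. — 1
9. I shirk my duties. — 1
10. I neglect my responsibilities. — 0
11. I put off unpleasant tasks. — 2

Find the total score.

Items 3, 4, 7, 9, 10, 11 describe the absence/opposite of conscientiousness → reverse-score.
reversed = (0+3) − raw = 3 − raw.
  item 1: 2
  item 2: 0
  item 3: 3 − 0 = 3
  item 4: 3 − 2 = 1
  item 5: 3
  item 6: 1
  item 7: 3 − 0 = 3
  item 8: 1
  item 9: 3 − 1 = 2
  item 10: 3 − 0 = 3
  item 11: 3 − 2 = 1
Total = 2 + 0 + 3 + 1 + 3 + 1 + 3 + 1 + 2 + 3 + 1 = 20

20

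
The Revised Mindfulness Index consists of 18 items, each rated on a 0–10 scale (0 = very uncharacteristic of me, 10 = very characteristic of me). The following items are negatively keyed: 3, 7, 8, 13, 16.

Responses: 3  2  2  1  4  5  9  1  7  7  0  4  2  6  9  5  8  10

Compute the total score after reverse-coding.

97

Reversing items 3, 7, 8, 13, and 16 with 10 − raw:
Total = 3 + 2 + (10−2) + 1 + 4 + 5 + (10−9) + (10−1) + 7 + 7 + 0 + 4 + (10−2) + 6 + 9 + (10−5) + 8 + 10
      = 3 + 2 + 8 + 1 + 4 + 5 + 1 + 9 + 7 + 7 + 0 + 4 + 8 + 6 + 9 + 5 + 8 + 10 = 97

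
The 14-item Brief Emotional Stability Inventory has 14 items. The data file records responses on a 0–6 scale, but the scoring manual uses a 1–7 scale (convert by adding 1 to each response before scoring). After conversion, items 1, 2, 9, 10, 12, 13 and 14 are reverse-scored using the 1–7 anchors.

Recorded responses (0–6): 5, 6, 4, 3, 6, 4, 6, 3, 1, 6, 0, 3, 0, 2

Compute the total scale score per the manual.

59

Convert to 1–7: 6, 7, 5, 4, 7, 5, 7, 4, 2, 7, 1, 4, 1, 3
Reverse-coded (on a 1–7 scale, reversed = 8 − raw):
  item 1: 8 − 6 = 2
  item 2: 8 − 7 = 1
  item 9: 8 − 2 = 6
  item 10: 8 − 7 = 1
  item 12: 8 − 4 = 4
  item 13: 8 − 1 = 7
  item 14: 8 − 3 = 5
Scored: 2, 1, 5, 4, 7, 5, 7, 4, 6, 1, 1, 4, 7, 5
Total = 59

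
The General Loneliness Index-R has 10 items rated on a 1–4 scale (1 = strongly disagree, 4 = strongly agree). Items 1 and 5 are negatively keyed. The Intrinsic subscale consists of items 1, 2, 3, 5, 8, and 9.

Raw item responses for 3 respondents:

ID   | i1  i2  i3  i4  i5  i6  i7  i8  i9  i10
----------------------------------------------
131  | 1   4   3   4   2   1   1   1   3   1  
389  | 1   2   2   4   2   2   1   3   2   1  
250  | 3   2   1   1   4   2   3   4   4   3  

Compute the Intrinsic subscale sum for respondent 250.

14

Respondent 250 raw: 3, 2, 1, 1, 4, 2, 3, 4, 4, 3.
Intrinsic items: 1, 2, 3, 5, 8, 9.
Reverse-coded (reversed = (1+4) − raw = 5 − raw):
  item 1: 5 − 3 = 2
  item 2: 2
  item 3: 1
  item 5: 5 − 4 = 1
  item 8: 4
  item 9: 4
Sum = 2 + 2 + 1 + 1 + 4 + 4 = 14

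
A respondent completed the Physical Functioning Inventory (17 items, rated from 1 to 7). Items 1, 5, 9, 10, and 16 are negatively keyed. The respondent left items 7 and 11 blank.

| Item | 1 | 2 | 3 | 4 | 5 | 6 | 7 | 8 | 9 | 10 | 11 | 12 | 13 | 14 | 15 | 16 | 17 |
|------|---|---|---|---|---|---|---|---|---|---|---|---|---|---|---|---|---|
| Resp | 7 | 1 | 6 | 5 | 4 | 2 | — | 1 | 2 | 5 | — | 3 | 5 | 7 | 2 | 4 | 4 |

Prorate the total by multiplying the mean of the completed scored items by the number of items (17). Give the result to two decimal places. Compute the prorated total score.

Reverse-coded (reversed = (1+7) − raw = 8 − raw):
  item 1: 8 − 7 = 1
  item 5: 8 − 4 = 4
  item 9: 8 − 2 = 6
  item 10: 8 − 5 = 3
  item 16: 8 − 4 = 4
Completed scored items (15 of 17): 1, 1, 6, 5, 4, 2, 1, 6, 3, 3, 5, 7, 2, 4, 4; sum = 54.
Person mean = 54 / 15 ≈ 3.6000
Prorated total = (54 / 15) × 17 = 61.20 (to 2 dp)

61.20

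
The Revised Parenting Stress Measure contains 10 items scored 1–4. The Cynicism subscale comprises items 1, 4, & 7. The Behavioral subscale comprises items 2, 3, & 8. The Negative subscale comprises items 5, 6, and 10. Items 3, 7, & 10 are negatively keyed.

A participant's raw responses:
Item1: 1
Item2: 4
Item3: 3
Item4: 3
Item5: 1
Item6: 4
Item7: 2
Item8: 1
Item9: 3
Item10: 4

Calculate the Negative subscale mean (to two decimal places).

2.00

Negative items: 5, 6, 10.
Of these, item 10 is negatively keyed; reversed = (1+4) − raw = 5 − raw.
  item 5: 1
  item 6: 4
  item 10: 5 − 4 = 1
Sum = 1 + 4 + 1 = 6
Mean = 6 / 3 = 2.00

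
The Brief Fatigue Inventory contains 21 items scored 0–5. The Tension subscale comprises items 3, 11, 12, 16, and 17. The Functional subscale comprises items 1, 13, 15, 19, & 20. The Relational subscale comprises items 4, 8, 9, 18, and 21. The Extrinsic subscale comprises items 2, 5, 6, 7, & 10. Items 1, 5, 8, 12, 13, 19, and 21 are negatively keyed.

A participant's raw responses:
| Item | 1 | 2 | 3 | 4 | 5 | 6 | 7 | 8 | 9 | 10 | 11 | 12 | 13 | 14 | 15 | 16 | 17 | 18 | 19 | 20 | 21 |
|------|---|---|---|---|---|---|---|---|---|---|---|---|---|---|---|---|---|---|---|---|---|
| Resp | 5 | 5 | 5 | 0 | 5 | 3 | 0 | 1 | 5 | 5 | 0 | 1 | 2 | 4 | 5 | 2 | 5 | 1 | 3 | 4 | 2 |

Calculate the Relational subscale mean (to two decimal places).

2.60

Relational items: 4, 8, 9, 18, 21.
Of these, items 8 & 21 are negatively keyed; reverse-coded value = 5 − response.
  item 4: 0
  item 8: 5 − 1 = 4
  item 9: 5
  item 18: 1
  item 21: 5 − 2 = 3
Sum = 0 + 4 + 5 + 1 + 3 = 13
Mean = 13 / 5 = 2.60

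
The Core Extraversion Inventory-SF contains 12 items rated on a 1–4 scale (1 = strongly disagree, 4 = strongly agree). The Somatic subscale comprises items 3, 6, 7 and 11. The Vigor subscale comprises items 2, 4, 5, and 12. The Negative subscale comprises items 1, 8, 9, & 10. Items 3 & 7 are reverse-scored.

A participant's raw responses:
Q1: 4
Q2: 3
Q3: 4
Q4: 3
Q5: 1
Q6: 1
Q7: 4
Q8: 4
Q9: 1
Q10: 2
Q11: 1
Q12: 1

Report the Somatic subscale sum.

Somatic items: 3, 6, 7, 11.
Of these, items 3 & 7 are reverse-scored; reverse-coded value = 5 − response.
  item 3: 5 − 4 = 1
  item 6: 1
  item 7: 5 − 4 = 1
  item 11: 1
Sum = 1 + 1 + 1 + 1 = 4

4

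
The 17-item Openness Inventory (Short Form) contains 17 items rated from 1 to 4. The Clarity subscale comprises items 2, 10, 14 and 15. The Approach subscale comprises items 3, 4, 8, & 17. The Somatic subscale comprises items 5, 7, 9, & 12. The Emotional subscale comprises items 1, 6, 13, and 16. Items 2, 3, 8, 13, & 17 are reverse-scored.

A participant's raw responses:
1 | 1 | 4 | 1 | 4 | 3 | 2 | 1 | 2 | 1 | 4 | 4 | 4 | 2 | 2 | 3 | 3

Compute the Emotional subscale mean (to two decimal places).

Emotional items: 1, 6, 13, 16.
Of these, item 13 is reverse-scored; reversed = (1+4) − raw = 5 − raw.
  item 1: 1
  item 6: 3
  item 13: 5 − 4 = 1
  item 16: 3
Sum = 1 + 3 + 1 + 3 = 8
Mean = 8 / 4 = 2.00

2.00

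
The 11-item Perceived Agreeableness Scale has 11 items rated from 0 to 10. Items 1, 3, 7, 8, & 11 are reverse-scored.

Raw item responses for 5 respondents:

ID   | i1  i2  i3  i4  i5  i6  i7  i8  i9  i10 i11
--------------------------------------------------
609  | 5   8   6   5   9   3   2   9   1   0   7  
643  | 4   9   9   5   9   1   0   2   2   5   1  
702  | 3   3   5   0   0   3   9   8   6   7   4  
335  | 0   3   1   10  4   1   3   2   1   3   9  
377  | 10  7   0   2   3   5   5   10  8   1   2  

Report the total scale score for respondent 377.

Respondent 377 raw: 10, 7, 0, 2, 3, 5, 5, 10, 8, 1, 2.
Reverse-coded (on a 0–10 scale, reversed = 10 − raw):
  item 1: 10 − 10 = 0
  item 2: 7
  item 3: 10 − 0 = 10
  item 4: 2
  item 5: 3
  item 6: 5
  item 7: 10 − 5 = 5
  item 8: 10 − 10 = 0
  item 9: 8
  item 10: 1
  item 11: 10 − 2 = 8
Sum = 0 + 7 + 10 + 2 + 3 + 5 + 5 + 0 + 8 + 1 + 8 = 49

49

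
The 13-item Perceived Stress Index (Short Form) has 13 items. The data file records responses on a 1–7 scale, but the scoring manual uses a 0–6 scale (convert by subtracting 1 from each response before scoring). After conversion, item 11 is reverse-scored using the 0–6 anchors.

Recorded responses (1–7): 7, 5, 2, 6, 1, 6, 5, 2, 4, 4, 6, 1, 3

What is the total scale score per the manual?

35

Convert to 0–6: 6, 4, 1, 5, 0, 5, 4, 1, 3, 3, 5, 0, 2
Reverse-coded (reversed = (0+6) − raw = 6 − raw):
  item 11: 6 − 5 = 1
Scored: 6, 4, 1, 5, 0, 5, 4, 1, 3, 3, 1, 0, 2
Total = 35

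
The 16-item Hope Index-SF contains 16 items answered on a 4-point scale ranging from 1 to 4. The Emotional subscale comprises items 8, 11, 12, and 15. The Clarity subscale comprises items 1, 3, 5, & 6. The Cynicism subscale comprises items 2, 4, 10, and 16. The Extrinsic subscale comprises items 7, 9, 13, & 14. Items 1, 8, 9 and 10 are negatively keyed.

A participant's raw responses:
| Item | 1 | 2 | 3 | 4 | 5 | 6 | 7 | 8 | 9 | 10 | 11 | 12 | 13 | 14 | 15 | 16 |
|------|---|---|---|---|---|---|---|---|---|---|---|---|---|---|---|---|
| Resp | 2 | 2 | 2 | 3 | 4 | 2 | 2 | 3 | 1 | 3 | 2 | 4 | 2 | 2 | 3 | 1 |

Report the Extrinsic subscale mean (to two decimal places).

Extrinsic items: 7, 9, 13, 14.
Of these, item 9 is negatively keyed; reverse-coded value = 5 − response.
  item 7: 2
  item 9: 5 − 1 = 4
  item 13: 2
  item 14: 2
Sum = 2 + 4 + 2 + 2 = 10
Mean = 10 / 4 = 2.50

2.50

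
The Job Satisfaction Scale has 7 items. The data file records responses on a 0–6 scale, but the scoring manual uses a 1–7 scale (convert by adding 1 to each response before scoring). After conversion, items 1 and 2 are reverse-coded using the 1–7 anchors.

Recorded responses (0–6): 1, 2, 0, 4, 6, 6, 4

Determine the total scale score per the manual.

36

Convert to 1–7: 2, 3, 1, 5, 7, 7, 5
Reverse-coded (reversed = (1+7) − raw = 8 − raw):
  item 1: 8 − 2 = 6
  item 2: 8 − 3 = 5
Scored: 6, 5, 1, 5, 7, 7, 5
Total = 36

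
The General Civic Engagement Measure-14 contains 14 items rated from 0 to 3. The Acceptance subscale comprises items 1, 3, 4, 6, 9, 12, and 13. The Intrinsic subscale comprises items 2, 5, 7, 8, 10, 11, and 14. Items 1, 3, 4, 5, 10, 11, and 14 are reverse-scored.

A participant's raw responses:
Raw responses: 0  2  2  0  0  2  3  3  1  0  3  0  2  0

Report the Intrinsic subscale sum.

Intrinsic items: 2, 5, 7, 8, 10, 11, 14.
Of these, items 5, 10, 11 and 14 are reverse-scored; on a 0–3 scale, reversed = 3 − raw.
  item 2: 2
  item 5: 3 − 0 = 3
  item 7: 3
  item 8: 3
  item 10: 3 − 0 = 3
  item 11: 3 − 3 = 0
  item 14: 3 − 0 = 3
Sum = 2 + 3 + 3 + 3 + 3 + 0 + 3 = 17

17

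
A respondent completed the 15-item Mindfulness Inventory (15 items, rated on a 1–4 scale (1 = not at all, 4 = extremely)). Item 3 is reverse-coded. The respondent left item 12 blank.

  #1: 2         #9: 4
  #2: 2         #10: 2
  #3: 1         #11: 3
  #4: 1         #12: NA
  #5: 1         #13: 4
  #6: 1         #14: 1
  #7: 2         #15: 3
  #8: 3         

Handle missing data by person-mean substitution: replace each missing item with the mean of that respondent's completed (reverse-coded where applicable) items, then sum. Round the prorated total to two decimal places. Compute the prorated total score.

35.36

Reverse-coded (reversed = (1+4) − raw = 5 − raw):
  item 3: 5 − 1 = 4
Completed scored items (14 of 15): 2, 2, 4, 1, 1, 1, 2, 3, 4, 2, 3, 4, 1, 3; sum = 33.
Person mean = 33 / 14 ≈ 2.3571
Prorated total = (33 / 14) × 15 = 35.36 (to 2 dp)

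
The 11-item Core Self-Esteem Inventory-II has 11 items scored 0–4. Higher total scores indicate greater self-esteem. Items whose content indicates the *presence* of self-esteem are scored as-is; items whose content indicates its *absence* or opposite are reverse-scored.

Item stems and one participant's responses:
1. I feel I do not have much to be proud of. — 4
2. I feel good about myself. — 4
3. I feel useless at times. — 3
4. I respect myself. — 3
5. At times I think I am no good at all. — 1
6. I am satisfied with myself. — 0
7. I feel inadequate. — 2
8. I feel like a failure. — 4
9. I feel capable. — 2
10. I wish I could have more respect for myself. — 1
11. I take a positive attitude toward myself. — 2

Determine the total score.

Items 1, 3, 5, 7, 8, 10 describe the absence/opposite of self-esteem → reverse-score.
reversed = (0+4) − raw = 4 − raw.
  item 1: 4 − 4 = 0
  item 2: 4
  item 3: 4 − 3 = 1
  item 4: 3
  item 5: 4 − 1 = 3
  item 6: 0
  item 7: 4 − 2 = 2
  item 8: 4 − 4 = 0
  item 9: 2
  item 10: 4 − 1 = 3
  item 11: 2
Total = 0 + 4 + 1 + 3 + 3 + 0 + 2 + 0 + 2 + 3 + 2 = 20

20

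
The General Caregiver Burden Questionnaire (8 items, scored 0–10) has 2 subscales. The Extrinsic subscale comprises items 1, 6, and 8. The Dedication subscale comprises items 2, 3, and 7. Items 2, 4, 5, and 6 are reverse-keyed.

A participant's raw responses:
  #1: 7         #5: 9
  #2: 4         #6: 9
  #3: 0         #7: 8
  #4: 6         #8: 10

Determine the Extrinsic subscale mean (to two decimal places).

Extrinsic items: 1, 6, 8.
Of these, item 6 is reverse-keyed; reversed = (0+10) − raw = 10 − raw.
  item 1: 7
  item 6: 10 − 9 = 1
  item 8: 10
Sum = 7 + 1 + 10 = 18
Mean = 18 / 3 = 6.00

6.00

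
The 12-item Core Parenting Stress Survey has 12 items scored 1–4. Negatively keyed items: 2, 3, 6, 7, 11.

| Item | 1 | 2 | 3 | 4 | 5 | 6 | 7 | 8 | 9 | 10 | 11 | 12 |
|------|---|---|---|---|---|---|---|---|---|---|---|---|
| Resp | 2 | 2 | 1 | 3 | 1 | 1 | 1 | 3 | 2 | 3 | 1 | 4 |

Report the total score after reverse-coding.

37

Reversing items 2, 3, 6, 7, & 11 with 5 − raw:
Total = 2 + (5−2) + (5−1) + 3 + 1 + (5−1) + (5−1) + 3 + 2 + 3 + (5−1) + 4
      = 2 + 3 + 4 + 3 + 1 + 4 + 4 + 3 + 2 + 3 + 4 + 4 = 37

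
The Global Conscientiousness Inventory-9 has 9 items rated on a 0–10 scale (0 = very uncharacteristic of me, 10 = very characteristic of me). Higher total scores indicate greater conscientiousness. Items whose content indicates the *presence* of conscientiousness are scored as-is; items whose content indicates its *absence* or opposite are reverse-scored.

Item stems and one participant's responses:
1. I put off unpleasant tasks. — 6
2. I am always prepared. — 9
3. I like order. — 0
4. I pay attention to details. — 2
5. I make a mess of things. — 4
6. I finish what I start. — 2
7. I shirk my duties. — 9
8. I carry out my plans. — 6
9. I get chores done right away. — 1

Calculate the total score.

31

Items 1, 5, 7 describe the absence/opposite of conscientiousness → reverse-score.
reverse-coded value = 10 − response.
  item 1: 10 − 6 = 4
  item 2: 9
  item 3: 0
  item 4: 2
  item 5: 10 − 4 = 6
  item 6: 2
  item 7: 10 − 9 = 1
  item 8: 6
  item 9: 1
Total = 4 + 9 + 0 + 2 + 6 + 2 + 1 + 6 + 1 = 31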